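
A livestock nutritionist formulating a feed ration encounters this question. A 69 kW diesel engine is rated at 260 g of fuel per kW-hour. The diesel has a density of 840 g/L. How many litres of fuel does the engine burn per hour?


FC = P * BSFC / rho_fuel
   = 69 * 260 / 840
   = 17940 / 840
   = 21.36 L/h


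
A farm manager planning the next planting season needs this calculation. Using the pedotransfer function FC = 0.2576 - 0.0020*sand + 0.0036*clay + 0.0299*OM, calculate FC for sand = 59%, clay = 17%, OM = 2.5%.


FC = 0.2576 - 0.0020*59 + 0.0036*17 + 0.0299*2.5
   = 0.2576 - 0.1180 + 0.0612 + 0.0748
   = 0.2756


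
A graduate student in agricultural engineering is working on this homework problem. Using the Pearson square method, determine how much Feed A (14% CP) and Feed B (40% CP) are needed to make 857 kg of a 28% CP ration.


parts_A = CP_b - target = 40 - 28 = 12
parts_B = target - CP_a = 28 - 14 = 14
total_parts = 12 + 14 = 26
Feed A = 857 * 12 / 26 = 395.54 kg
Feed B = 857 * 14 / 26 = 461.46 kg

395.54 kg


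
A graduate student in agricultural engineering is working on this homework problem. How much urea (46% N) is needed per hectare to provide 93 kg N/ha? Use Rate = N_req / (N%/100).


Rate = N_required / (N_content / 100)
     = 93 / (46 / 100)
     = 93 / 0.46
     = 202.17 kg/ha


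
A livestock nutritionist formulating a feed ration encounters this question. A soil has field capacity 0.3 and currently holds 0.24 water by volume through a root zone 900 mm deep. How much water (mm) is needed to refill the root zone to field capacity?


SMD = (FC - theta) * D
    = (0.3 - 0.24) * 900
    = 0.060 * 900
    = 54 mm


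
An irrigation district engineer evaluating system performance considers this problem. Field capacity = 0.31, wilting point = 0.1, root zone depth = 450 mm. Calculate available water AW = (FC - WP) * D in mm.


AW = (FC - WP) * D
   = (0.31 - 0.1) * 450
   = 0.21 * 450
   = 94.50 mm


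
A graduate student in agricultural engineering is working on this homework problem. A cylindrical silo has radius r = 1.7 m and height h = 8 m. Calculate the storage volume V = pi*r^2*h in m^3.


V = pi * r^2 * h
  = pi * 1.7^2 * 8
  = pi * 2.89 * 8
  = 72.63 m^3


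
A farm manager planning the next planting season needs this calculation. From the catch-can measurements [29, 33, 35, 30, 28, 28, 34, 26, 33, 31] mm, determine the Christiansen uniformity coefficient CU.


xbar = 307 / 10 = 30.700
sum|xi - xbar| = 25
CU = 100 * (1 - 25 / (10 * 30.700))
   = 100 * (1 - 0.0814)
   = 91.86%


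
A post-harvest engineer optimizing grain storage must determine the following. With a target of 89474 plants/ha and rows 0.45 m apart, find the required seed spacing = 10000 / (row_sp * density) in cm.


spacing = 10000 / (row_sp * density)
        = 10000 / (0.45 * 89474)
        = 10000 / 40263.30
        = 0.24837 m = 24.84 cm


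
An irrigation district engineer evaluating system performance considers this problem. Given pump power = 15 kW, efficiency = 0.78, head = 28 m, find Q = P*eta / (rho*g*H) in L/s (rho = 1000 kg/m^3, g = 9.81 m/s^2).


Q = (P * 1000 * eta) / (rho * g * H)
  = (15 * 1000 * 0.78) / (1000 * 9.81 * 28)
  = 11700 / 274680
  = 0.04260 m^3/s = 42.60 L/s


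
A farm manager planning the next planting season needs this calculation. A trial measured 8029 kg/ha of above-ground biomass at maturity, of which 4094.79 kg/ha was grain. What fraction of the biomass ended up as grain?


HI = grain_yield / biomass
   = 4094.79 / 8029
   = 0.51


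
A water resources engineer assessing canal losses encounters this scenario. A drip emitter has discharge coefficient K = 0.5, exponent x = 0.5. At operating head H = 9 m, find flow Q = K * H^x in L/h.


Q = K * H^x
  = 0.5 * 9^0.5
  = 0.5 * 3
  = 1.50 L/h


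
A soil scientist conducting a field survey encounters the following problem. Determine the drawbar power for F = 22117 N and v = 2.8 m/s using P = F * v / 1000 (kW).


P = F * v / 1000
  = 22117 * 2.8 / 1000
  = 61927.60 / 1000
  = 61.93 kW


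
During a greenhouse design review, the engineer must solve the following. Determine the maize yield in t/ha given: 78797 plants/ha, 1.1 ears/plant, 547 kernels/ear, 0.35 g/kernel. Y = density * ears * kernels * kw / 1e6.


Y = density * ears * kernels * kw
  = 78797 * 1.1 * 547 * 0.35 g/ha
  = 16594254.22 g/ha
  = 16594.25 kg/ha = 16.59 t/ha


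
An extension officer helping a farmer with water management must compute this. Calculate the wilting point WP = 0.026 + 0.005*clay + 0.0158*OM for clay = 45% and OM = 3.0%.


WP = 0.026 + 0.005*45 + 0.0158*3.0
   = 0.026 + 0.2250 + 0.0474
   = 0.2984


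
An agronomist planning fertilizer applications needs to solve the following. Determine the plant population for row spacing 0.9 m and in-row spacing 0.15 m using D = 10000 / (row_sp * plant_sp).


D = 10000 / (row_sp * plant_sp)
  = 10000 / (0.9 * 0.15)
  = 10000 / 0.1350
  = 74074.07 plants/ha


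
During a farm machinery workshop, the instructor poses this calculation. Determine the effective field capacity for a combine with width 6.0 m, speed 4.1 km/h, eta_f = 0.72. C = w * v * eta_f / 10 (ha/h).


C = w * v * eta_f / 10
  = 6.0 * 4.1 * 0.72 / 10
  = 17.71 / 10
  = 1.77 ha/h


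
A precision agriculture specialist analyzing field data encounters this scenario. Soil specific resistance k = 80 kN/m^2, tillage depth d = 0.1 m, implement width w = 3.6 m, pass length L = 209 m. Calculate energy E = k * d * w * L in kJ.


E = k * d * w * L
  = 80 * 0.1 * 3.6 * 209
  = 6019.20 kJ


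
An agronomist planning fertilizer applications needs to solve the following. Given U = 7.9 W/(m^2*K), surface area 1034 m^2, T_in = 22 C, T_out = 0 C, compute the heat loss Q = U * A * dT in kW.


dT = 22 - (0) = 22 K
Q = U * A * dT
  = 7.9 * 1034 * 22
  = 179709.20 W = 179.71 kW


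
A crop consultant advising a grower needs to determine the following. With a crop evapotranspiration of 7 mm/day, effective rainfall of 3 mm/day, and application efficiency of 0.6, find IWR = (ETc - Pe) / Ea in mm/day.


IWR = (ETc - Pe) / Ea
    = (7 - 3) / 0.6
    = 4 / 0.6
    = 6.67 mm/day


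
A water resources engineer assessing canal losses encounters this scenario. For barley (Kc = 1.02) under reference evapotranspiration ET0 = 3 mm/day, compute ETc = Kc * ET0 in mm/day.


ETc = Kc * ET0
    = 1.02 * 3
    = 3.06 mm/day


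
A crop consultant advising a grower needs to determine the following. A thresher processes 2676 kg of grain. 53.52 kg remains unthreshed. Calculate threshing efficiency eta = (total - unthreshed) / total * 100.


eta = (total - unthreshed) / total * 100
    = (2676 - 53.52) / 2676 * 100
    = 2622.48 / 2676 * 100
    = 98%


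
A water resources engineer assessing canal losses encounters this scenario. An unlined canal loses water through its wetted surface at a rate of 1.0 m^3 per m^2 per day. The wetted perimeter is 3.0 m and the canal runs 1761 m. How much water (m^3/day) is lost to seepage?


S = C * P * L
  = 1.0 * 3.0 * 1761
  = 5283 m^3/day


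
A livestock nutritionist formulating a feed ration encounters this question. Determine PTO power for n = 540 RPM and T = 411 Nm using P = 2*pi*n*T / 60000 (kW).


P = 2*pi*n*T / 60000
  = 2*pi * 540 * 411 / 60000
  = 1394490.15 / 60000
  = 23.24 kW


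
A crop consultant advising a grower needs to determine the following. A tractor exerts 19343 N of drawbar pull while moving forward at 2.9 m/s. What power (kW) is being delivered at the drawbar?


P = F * v / 1000
  = 19343 * 2.9 / 1000
  = 56094.70 / 1000
  = 56.09 kW


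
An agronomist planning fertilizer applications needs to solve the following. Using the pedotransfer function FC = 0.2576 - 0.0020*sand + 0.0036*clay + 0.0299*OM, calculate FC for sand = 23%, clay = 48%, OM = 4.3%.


FC = 0.2576 - 0.0020*23 + 0.0036*48 + 0.0299*4.3
   = 0.2576 - 0.0460 + 0.1728 + 0.1286
   = 0.5130


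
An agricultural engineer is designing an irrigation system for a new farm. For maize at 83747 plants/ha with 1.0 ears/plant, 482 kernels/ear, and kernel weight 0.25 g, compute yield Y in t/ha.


Y = density * ears * kernels * kw
  = 83747 * 1.0 * 482 * 0.25 g/ha
  = 10091513.50 g/ha
  = 10091.51 kg/ha = 10.09 t/ha


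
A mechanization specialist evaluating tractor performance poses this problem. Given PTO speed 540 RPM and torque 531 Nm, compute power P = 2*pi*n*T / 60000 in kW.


P = 2*pi*n*T / 60000
  = 2*pi * 540 * 531 / 60000
  = 1801640.55 / 60000
  = 30.03 kW


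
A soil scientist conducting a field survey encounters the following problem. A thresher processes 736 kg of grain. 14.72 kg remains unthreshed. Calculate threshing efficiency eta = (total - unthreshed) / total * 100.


eta = (total - unthreshed) / total * 100
    = (736 - 14.72) / 736 * 100
    = 721.28 / 736 * 100
    = 98%


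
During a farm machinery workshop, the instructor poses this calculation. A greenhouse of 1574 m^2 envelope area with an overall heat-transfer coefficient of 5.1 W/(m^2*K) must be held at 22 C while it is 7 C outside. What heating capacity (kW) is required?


dT = 22 - (7) = 15 K
Q = U * A * dT
  = 5.1 * 1574 * 15
  = 120411 W = 120.41 kW


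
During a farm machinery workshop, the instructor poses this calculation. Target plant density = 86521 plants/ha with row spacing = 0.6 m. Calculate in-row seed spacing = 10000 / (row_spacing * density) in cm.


spacing = 10000 / (row_sp * density)
        = 10000 / (0.6 * 86521)
        = 10000 / 51912.60
        = 0.19263 m = 19.26 cm


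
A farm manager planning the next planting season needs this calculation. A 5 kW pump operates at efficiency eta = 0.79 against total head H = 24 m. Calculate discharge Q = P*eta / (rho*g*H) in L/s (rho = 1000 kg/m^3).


Q = (P * 1000 * eta) / (rho * g * H)
  = (5 * 1000 * 0.79) / (1000 * 9.81 * 24)
  = 3950 / 235440
  = 0.01678 m^3/s = 16.78 L/s


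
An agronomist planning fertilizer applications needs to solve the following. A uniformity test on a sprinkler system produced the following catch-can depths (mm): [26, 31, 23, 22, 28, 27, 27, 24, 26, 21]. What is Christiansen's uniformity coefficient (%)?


xbar = 255 / 10 = 25.500
sum|xi - xbar| = 24
CU = 100 * (1 - 24 / (10 * 25.500))
   = 100 * (1 - 0.0941)
   = 90.59%


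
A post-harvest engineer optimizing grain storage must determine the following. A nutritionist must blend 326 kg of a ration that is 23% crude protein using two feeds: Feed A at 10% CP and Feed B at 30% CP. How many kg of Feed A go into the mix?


parts_A = CP_b - target = 30 - 23 = 7
parts_B = target - CP_a = 23 - 10 = 13
total_parts = 7 + 13 = 20
Feed A = 326 * 7 / 20 = 114.10 kg
Feed B = 326 * 13 / 20 = 211.90 kg

114.10 kg


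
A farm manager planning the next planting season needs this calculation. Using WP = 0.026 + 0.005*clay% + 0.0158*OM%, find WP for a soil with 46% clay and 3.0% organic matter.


WP = 0.026 + 0.005*46 + 0.0158*3.0
   = 0.026 + 0.2300 + 0.0474
   = 0.3034


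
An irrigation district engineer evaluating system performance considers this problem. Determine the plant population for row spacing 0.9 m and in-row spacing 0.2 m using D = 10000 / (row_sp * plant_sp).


D = 10000 / (row_sp * plant_sp)
  = 10000 / (0.9 * 0.2)
  = 10000 / 0.1800
  = 55555.56 plants/ha


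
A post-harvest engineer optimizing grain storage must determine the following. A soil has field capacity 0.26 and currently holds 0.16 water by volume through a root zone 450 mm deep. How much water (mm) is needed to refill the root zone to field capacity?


SMD = (FC - theta) * D
    = (0.26 - 0.16) * 450
    = 0.100 * 450
    = 45 mm


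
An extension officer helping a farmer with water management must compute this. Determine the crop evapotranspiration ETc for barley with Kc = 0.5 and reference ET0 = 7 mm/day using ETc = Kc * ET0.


ETc = Kc * ET0
    = 0.5 * 7
    = 3.50 mm/day


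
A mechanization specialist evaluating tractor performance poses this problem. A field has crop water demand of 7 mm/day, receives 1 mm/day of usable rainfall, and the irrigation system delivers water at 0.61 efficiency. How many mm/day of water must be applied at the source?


IWR = (ETc - Pe) / Ea
    = (7 - 1) / 0.61
    = 6 / 0.61
    = 9.84 mm/day


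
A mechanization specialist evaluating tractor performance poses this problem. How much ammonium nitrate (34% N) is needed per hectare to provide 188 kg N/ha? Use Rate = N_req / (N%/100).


Rate = N_required / (N_content / 100)
     = 188 / (34 / 100)
     = 188 / 0.34
     = 552.94 kg/ha


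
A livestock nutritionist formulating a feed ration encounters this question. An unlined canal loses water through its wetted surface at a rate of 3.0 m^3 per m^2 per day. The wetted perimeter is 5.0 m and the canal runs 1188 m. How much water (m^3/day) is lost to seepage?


S = C * P * L
  = 3.0 * 5.0 * 1188
  = 17820 m^3/day


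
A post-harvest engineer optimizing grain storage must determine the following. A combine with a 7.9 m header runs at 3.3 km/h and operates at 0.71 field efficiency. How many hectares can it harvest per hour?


C = w * v * eta_f / 10
  = 7.9 * 3.3 * 0.71 / 10
  = 18.51 / 10
  = 1.85 ha/h


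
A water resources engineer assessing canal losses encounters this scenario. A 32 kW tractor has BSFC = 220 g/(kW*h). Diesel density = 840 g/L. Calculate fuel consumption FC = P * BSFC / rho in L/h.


FC = P * BSFC / rho_fuel
   = 32 * 220 / 840
   = 7040 / 840
   = 8.38 L/h


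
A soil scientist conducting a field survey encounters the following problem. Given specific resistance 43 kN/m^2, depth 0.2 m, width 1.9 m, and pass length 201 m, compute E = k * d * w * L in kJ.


E = k * d * w * L
  = 43 * 0.2 * 1.9 * 201
  = 3284.34 kJ


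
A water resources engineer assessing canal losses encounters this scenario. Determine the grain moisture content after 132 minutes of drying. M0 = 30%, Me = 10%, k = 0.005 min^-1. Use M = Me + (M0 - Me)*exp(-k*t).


M = Me + (M0 - Me) * e^(-k*t)
  = 10 + (30 - 10) * e^(-0.005*132)
  = 10 + 20 * e^(-0.660)
  = 10 + 20 * 0.51685
  = 10 + 10.3370
  = 20.34%


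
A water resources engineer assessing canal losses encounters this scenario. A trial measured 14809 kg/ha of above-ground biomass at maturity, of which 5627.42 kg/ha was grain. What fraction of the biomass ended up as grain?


HI = grain_yield / biomass
   = 5627.42 / 14809
   = 0.38


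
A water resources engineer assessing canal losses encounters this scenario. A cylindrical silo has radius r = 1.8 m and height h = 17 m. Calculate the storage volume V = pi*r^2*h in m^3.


V = pi * r^2 * h
  = pi * 1.8^2 * 17
  = pi * 3.24 * 17
  = 173.04 m^3


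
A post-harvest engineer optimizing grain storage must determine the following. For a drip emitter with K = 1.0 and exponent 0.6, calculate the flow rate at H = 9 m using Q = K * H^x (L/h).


Q = K * H^x
  = 1.0 * 9^0.6
  = 1.0 * 3.7372
  = 3.74 L/h


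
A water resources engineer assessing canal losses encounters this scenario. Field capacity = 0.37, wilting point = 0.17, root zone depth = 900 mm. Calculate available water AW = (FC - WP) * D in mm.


AW = (FC - WP) * D
   = (0.37 - 0.17) * 900
   = 0.20 * 900
   = 180 mm


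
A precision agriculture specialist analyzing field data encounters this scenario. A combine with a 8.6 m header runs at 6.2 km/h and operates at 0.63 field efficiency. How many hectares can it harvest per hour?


C = w * v * eta_f / 10
  = 8.6 * 6.2 * 0.63 / 10
  = 33.59 / 10
  = 3.36 ha/h


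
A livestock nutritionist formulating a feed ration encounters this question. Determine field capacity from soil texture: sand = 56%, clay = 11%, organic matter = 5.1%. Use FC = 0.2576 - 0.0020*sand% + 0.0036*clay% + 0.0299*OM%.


FC = 0.2576 - 0.0020*56 + 0.0036*11 + 0.0299*5.1
   = 0.2576 - 0.1120 + 0.0396 + 0.1525
   = 0.3377


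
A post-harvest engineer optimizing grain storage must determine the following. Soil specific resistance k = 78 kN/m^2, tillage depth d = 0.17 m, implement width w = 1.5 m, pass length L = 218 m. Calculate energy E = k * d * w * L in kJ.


E = k * d * w * L
  = 78 * 0.17 * 1.5 * 218
  = 4336.02 kJ


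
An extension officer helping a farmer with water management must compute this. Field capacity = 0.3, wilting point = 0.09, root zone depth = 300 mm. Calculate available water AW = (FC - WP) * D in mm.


AW = (FC - WP) * D
   = (0.3 - 0.09) * 300
   = 0.21 * 300
   = 63 mm


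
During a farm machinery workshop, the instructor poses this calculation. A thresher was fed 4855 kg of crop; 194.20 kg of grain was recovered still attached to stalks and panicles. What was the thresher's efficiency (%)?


eta = (total - unthreshed) / total * 100
    = (4855 - 194.20) / 4855 * 100
    = 4660.80 / 4855 * 100
    = 96%


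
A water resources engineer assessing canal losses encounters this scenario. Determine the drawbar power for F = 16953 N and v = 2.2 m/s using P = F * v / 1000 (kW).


P = F * v / 1000
  = 16953 * 2.2 / 1000
  = 37296.60 / 1000
  = 37.30 kW


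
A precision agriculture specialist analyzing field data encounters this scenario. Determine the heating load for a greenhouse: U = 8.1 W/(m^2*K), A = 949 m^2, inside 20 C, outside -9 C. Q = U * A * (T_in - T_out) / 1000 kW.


dT = 20 - (-9) = 29 K
Q = U * A * dT
  = 8.1 * 949 * 29
  = 222920.10 W = 222.92 kW


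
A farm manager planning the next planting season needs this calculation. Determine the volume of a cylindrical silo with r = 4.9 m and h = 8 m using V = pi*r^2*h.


V = pi * r^2 * h
  = pi * 4.9^2 * 8
  = pi * 24.01 * 8
  = 603.44 m^3


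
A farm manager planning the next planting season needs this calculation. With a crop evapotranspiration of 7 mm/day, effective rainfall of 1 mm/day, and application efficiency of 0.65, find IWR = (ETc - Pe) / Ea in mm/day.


IWR = (ETc - Pe) / Ea
    = (7 - 1) / 0.65
    = 6 / 0.65
    = 9.23 mm/day


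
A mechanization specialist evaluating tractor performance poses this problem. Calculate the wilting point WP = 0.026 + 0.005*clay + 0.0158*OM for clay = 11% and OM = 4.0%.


WP = 0.026 + 0.005*11 + 0.0158*4.0
   = 0.026 + 0.0550 + 0.0632
   = 0.1442


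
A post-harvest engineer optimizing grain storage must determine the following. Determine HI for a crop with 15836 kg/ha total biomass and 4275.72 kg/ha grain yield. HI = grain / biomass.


HI = grain_yield / biomass
   = 4275.72 / 15836
   = 0.27


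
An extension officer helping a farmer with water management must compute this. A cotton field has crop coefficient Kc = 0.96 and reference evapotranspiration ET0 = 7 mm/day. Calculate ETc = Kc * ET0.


ETc = Kc * ET0
    = 0.96 * 7
    = 6.72 mm/day


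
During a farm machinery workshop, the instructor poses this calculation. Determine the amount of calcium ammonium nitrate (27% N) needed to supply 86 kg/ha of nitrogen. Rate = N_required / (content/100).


Rate = N_required / (N_content / 100)
     = 86 / (27 / 100)
     = 86 / 0.27
     = 318.52 kg/ha


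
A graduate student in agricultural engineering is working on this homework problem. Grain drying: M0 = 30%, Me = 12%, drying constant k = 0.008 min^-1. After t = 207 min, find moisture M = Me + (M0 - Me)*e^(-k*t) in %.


M = Me + (M0 - Me) * e^(-k*t)
  = 12 + (30 - 12) * e^(-0.008*207)
  = 12 + 18 * e^(-1.656)
  = 12 + 18 * 0.19090
  = 12 + 3.4362
  = 15.44%


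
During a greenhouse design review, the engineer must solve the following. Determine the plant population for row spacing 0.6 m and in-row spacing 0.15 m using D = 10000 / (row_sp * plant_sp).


D = 10000 / (row_sp * plant_sp)
  = 10000 / (0.6 * 0.15)
  = 10000 / 0.0900
  = 111111.11 plants/ha


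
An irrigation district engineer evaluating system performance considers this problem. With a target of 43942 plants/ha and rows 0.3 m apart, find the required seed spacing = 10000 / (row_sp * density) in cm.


spacing = 10000 / (row_sp * density)
        = 10000 / (0.3 * 43942)
        = 10000 / 13182.60
        = 0.75858 m = 75.86 cm


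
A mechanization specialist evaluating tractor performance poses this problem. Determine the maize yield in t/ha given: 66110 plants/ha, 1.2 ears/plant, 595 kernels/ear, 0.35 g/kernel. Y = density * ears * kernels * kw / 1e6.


Y = density * ears * kernels * kw
  = 66110 * 1.2 * 595 * 0.35 g/ha
  = 16520889.00 g/ha
  = 16520.89 kg/ha = 16.52 t/ha


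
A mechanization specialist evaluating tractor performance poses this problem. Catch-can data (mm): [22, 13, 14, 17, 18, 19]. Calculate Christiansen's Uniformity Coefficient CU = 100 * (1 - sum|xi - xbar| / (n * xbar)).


xbar = 103 / 6 = 17.167
sum|xi - xbar| = 15
CU = 100 * (1 - 15 / (6 * 17.167))
   = 100 * (1 - 0.1456)
   = 85.44%


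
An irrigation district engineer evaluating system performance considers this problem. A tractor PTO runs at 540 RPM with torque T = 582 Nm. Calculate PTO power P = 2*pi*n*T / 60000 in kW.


P = 2*pi*n*T / 60000
  = 2*pi * 540 * 582 / 60000
  = 1974679.48 / 60000
  = 32.91 kW


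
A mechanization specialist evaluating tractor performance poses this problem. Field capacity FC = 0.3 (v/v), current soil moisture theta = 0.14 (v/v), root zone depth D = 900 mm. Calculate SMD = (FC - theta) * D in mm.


SMD = (FC - theta) * D
    = (0.3 - 0.14) * 900
    = 0.160 * 900
    = 144 mm


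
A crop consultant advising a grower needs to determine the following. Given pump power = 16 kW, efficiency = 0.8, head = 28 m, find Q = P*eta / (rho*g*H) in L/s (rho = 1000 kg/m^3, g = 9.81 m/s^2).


Q = (P * 1000 * eta) / (rho * g * H)
  = (16 * 1000 * 0.8) / (1000 * 9.81 * 28)
  = 12800 / 274680
  = 0.04660 m^3/s = 46.60 L/s


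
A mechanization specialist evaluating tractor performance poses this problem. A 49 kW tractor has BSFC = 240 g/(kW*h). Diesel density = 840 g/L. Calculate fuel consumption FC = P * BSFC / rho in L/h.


FC = P * BSFC / rho_fuel
   = 49 * 240 / 840
   = 11760 / 840
   = 14 L/h


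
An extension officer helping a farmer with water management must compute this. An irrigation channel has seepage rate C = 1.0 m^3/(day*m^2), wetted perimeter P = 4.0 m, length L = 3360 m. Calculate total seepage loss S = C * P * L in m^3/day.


S = C * P * L
  = 1.0 * 4.0 * 3360
  = 13440 m^3/day


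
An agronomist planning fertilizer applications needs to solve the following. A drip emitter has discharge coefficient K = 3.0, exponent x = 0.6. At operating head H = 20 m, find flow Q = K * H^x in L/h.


Q = K * H^x
  = 3.0 * 20^0.6
  = 3.0 * 6.0342
  = 18.10 L/h


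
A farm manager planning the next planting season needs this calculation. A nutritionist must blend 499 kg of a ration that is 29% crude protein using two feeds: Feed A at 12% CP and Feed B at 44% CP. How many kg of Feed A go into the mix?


parts_A = CP_b - target = 44 - 29 = 15
parts_B = target - CP_a = 29 - 12 = 17
total_parts = 15 + 17 = 32
Feed A = 499 * 15 / 32 = 233.91 kg
Feed B = 499 * 17 / 32 = 265.09 kg

233.91 kg


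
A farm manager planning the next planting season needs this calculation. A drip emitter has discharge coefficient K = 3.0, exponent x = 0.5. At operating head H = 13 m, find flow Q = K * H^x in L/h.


Q = K * H^x
  = 3.0 * 13^0.5
  = 3.0 * 3.6056
  = 10.82 L/h


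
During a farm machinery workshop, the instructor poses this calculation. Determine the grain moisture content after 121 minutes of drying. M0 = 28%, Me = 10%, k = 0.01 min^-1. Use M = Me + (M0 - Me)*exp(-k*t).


M = Me + (M0 - Me) * e^(-k*t)
  = 10 + (28 - 10) * e^(-0.01*121)
  = 10 + 18 * e^(-1.210)
  = 10 + 18 * 0.29820
  = 10 + 5.3676
  = 15.37%


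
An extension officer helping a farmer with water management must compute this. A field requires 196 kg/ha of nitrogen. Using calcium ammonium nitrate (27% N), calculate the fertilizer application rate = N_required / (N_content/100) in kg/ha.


Rate = N_required / (N_content / 100)
     = 196 / (27 / 100)
     = 196 / 0.27
     = 725.93 kg/ha


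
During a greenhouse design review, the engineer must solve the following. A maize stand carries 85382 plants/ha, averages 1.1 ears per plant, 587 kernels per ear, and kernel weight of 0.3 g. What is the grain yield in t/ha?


Y = density * ears * kernels * kw
  = 85382 * 1.1 * 587 * 0.3 g/ha
  = 16539347.22 g/ha
  = 16539.35 kg/ha = 16.54 t/ha


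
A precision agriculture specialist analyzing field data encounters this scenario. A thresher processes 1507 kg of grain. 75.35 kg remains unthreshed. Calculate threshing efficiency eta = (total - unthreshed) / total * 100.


eta = (total - unthreshed) / total * 100
    = (1507 - 75.35) / 1507 * 100
    = 1431.65 / 1507 * 100
    = 95%


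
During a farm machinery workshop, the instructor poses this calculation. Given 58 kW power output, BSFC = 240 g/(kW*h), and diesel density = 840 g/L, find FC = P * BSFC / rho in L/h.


FC = P * BSFC / rho_fuel
   = 58 * 240 / 840
   = 13920 / 840
   = 16.57 L/h


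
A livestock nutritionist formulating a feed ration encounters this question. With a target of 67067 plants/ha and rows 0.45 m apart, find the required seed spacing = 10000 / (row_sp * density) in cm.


spacing = 10000 / (row_sp * density)
        = 10000 / (0.45 * 67067)
        = 10000 / 30180.15
        = 0.33134 m = 33.13 cm


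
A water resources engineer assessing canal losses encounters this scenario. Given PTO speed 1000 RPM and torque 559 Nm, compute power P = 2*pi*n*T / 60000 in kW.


P = 2*pi*n*T / 60000
  = 2*pi * 1000 * 559 / 60000
  = 3512300.59 / 60000
  = 58.54 kW


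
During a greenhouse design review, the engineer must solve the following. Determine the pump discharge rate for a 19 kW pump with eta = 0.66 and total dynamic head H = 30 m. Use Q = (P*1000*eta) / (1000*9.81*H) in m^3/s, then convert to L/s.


Q = (P * 1000 * eta) / (rho * g * H)
  = (19 * 1000 * 0.66) / (1000 * 9.81 * 30)
  = 12540 / 294300
  = 0.04261 m^3/s = 42.61 L/s


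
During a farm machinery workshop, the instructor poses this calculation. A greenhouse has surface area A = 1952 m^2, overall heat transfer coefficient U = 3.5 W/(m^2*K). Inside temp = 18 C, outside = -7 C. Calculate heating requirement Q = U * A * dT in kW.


dT = 18 - (-7) = 25 K
Q = U * A * dT
  = 3.5 * 1952 * 25
  = 170800 W = 170.80 kW


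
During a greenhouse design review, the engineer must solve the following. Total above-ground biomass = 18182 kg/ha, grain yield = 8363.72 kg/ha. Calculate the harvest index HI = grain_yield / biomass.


HI = grain_yield / biomass
   = 8363.72 / 18182
   = 0.46


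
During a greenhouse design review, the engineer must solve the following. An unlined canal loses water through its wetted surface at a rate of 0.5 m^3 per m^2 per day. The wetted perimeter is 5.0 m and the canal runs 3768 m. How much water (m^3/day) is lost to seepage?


S = C * P * L
  = 0.5 * 5.0 * 3768
  = 9420 m^3/day


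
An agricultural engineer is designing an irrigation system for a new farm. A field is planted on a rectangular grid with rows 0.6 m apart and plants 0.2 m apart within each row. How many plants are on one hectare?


D = 10000 / (row_sp * plant_sp)
  = 10000 / (0.6 * 0.2)
  = 10000 / 0.1200
  = 83333.33 plants/ha


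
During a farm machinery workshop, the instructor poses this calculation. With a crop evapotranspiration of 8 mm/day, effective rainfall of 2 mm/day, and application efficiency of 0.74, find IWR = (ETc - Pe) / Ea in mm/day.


IWR = (ETc - Pe) / Ea
    = (8 - 2) / 0.74
    = 6 / 0.74
    = 8.11 mm/day


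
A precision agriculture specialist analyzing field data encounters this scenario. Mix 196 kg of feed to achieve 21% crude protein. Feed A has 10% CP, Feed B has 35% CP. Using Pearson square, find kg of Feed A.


parts_A = CP_b - target = 35 - 21 = 14
parts_B = target - CP_a = 21 - 10 = 11
total_parts = 14 + 11 = 25
Feed A = 196 * 14 / 25 = 109.76 kg
Feed B = 196 * 11 / 25 = 86.24 kg

109.76 kg


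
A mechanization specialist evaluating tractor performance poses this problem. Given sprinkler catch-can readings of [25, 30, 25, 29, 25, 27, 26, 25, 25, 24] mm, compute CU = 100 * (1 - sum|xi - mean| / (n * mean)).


xbar = 261 / 10 = 26.100
sum|xi - xbar| = 15.400
CU = 100 * (1 - 15.400 / (10 * 26.100))
   = 100 * (1 - 0.0590)
   = 94.10%


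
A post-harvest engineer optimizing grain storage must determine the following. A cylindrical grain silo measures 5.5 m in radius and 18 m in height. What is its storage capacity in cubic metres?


V = pi * r^2 * h
  = pi * 5.5^2 * 18
  = pi * 30.25 * 18
  = 1710.60 m^3


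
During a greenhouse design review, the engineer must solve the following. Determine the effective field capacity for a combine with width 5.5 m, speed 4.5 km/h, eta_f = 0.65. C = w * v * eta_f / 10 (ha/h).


C = w * v * eta_f / 10
  = 5.5 * 4.5 * 0.65 / 10
  = 16.09 / 10
  = 1.61 ha/h


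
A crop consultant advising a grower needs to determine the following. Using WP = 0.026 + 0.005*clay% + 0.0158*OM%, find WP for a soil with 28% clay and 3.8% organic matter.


WP = 0.026 + 0.005*28 + 0.0158*3.8
   = 0.026 + 0.1400 + 0.0600
   = 0.2260


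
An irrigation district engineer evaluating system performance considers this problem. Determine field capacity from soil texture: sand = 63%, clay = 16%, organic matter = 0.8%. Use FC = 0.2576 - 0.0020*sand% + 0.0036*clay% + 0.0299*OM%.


FC = 0.2576 - 0.0020*63 + 0.0036*16 + 0.0299*0.8
   = 0.2576 - 0.1260 + 0.0576 + 0.0239
   = 0.2131


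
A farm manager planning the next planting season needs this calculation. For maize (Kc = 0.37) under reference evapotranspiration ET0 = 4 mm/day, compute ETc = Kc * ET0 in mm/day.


ETc = Kc * ET0
    = 0.37 * 4
    = 1.48 mm/day


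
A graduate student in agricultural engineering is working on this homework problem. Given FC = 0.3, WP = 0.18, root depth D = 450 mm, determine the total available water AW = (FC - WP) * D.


AW = (FC - WP) * D
   = (0.3 - 0.18) * 450
   = 0.12 * 450
   = 54 mm


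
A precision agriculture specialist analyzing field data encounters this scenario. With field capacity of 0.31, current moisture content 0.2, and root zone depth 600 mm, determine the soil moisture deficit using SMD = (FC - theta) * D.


SMD = (FC - theta) * D
    = (0.31 - 0.2) * 600
    = 0.110 * 600
    = 66 mm


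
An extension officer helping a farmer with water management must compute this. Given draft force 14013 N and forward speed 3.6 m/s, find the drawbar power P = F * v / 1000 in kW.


P = F * v / 1000
  = 14013 * 3.6 / 1000
  = 50446.80 / 1000
  = 50.45 kW


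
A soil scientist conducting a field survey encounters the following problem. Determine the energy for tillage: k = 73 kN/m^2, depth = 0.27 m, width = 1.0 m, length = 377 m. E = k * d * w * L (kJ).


E = k * d * w * L
  = 73 * 0.27 * 1.0 * 377
  = 7430.67 kJ


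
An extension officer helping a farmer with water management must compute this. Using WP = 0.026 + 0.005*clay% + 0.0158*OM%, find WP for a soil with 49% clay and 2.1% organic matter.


WP = 0.026 + 0.005*49 + 0.0158*2.1
   = 0.026 + 0.2450 + 0.0332
   = 0.3042


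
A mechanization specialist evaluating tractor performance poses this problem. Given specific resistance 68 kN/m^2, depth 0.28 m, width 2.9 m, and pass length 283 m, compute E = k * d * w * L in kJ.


E = k * d * w * L
  = 68 * 0.28 * 2.9 * 283
  = 15626.13 kJ


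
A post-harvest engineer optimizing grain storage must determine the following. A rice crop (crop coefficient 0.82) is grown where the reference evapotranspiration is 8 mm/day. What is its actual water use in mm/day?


ETc = Kc * ET0
    = 0.82 * 8
    = 6.56 mm/day


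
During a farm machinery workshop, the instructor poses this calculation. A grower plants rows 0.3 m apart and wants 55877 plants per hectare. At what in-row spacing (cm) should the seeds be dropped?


spacing = 10000 / (row_sp * density)
        = 10000 / (0.3 * 55877)
        = 10000 / 16763.10
        = 0.59655 m = 59.65 cm


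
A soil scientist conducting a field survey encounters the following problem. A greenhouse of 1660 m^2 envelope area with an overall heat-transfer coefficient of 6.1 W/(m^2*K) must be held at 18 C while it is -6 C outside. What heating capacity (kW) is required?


dT = 18 - (-6) = 24 K
Q = U * A * dT
  = 6.1 * 1660 * 24
  = 243024 W = 243.02 kW


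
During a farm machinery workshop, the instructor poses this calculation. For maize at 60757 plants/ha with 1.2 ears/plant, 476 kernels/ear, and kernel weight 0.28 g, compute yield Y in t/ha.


Y = density * ears * kernels * kw
  = 60757 * 1.2 * 476 * 0.28 g/ha
  = 9717231.55 g/ha
  = 9717.23 kg/ha = 9.72 t/ha


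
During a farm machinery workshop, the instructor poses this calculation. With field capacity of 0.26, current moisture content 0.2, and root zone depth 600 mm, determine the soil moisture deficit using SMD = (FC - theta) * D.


SMD = (FC - theta) * D
    = (0.26 - 0.2) * 600
    = 0.060 * 600
    = 36 mm


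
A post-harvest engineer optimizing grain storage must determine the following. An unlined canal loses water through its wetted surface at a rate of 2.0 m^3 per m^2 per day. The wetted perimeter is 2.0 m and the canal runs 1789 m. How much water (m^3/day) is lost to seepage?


S = C * P * L
  = 2.0 * 2.0 * 1789
  = 7156 m^3/day


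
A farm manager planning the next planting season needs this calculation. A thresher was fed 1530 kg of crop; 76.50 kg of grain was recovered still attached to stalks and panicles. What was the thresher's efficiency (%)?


eta = (total - unthreshed) / total * 100
    = (1530 - 76.50) / 1530 * 100
    = 1453.50 / 1530 * 100
    = 95%


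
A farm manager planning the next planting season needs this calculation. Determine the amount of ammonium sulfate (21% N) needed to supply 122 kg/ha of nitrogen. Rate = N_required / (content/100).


Rate = N_required / (N_content / 100)
     = 122 / (21 / 100)
     = 122 / 0.21
     = 580.95 kg/ha


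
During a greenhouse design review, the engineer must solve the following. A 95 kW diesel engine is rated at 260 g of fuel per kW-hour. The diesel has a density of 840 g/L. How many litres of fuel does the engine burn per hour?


FC = P * BSFC / rho_fuel
   = 95 * 260 / 840
   = 24700 / 840
   = 29.40 L/h


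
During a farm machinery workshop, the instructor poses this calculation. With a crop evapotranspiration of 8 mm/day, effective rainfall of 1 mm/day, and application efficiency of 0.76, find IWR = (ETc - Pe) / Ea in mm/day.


IWR = (ETc - Pe) / Ea
    = (8 - 1) / 0.76
    = 7 / 0.76
    = 9.21 mm/day


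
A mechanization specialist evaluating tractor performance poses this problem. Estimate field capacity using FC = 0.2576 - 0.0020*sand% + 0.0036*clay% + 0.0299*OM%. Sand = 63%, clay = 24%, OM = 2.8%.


FC = 0.2576 - 0.0020*63 + 0.0036*24 + 0.0299*2.8
   = 0.2576 - 0.1260 + 0.0864 + 0.0837
   = 0.3017


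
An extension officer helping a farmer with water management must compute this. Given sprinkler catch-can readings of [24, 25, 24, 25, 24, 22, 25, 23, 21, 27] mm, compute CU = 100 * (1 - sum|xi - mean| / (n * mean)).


xbar = 240 / 10 = 24
sum|xi - xbar| = 12
CU = 100 * (1 - 12 / (10 * 24))
   = 100 * (1 - 0.0500)
   = 95%


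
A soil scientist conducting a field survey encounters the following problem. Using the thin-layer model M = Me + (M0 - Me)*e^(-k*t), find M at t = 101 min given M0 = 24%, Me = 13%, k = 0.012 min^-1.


M = Me + (M0 - Me) * e^(-k*t)
  = 13 + (24 - 13) * e^(-0.012*101)
  = 13 + 11 * e^(-1.212)
  = 13 + 11 * 0.29760
  = 13 + 3.2736
  = 16.27%


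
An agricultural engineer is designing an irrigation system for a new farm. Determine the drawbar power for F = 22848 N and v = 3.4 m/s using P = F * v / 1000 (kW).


P = F * v / 1000
  = 22848 * 3.4 / 1000
  = 77683.20 / 1000
  = 77.68 kW


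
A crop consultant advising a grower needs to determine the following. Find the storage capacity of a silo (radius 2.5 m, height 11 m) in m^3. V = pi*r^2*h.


V = pi * r^2 * h
  = pi * 2.5^2 * 11
  = pi * 6.25 * 11
  = 215.98 m^3


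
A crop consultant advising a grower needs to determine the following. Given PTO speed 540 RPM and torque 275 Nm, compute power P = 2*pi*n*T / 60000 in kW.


P = 2*pi*n*T / 60000
  = 2*pi * 540 * 275 / 60000
  = 933053.02 / 60000
  = 15.55 kW


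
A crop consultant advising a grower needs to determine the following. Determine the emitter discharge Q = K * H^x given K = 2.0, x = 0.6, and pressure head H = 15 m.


Q = K * H^x
  = 2.0 * 15^0.6
  = 2.0 * 5.0776
  = 10.16 L/h


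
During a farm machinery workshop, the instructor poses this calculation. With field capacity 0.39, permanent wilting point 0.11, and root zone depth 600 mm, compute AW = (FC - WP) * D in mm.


AW = (FC - WP) * D
   = (0.39 - 0.11) * 600
   = 0.28 * 600
   = 168 mm


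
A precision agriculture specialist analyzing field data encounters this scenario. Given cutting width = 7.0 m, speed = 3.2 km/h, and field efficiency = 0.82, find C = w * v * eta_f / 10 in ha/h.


C = w * v * eta_f / 10
  = 7.0 * 3.2 * 0.82 / 10
  = 18.37 / 10
  = 1.84 ha/h


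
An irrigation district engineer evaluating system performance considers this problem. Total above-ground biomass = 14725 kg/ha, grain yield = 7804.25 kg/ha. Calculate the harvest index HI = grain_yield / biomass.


HI = grain_yield / biomass
   = 7804.25 / 14725
   = 0.53


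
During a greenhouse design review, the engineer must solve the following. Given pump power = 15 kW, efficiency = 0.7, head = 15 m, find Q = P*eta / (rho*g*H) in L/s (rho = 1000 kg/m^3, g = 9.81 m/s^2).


Q = (P * 1000 * eta) / (rho * g * H)
  = (15 * 1000 * 0.7) / (1000 * 9.81 * 15)
  = 10500 / 147150
  = 0.07136 m^3/s = 71.36 L/s


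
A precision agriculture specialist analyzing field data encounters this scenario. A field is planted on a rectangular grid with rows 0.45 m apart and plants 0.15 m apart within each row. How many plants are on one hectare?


D = 10000 / (row_sp * plant_sp)
  = 10000 / (0.45 * 0.15)
  = 10000 / 0.0675
  = 148148.15 plants/ha


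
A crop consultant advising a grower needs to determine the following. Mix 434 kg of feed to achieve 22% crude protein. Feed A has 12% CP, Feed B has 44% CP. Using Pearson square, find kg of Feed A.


parts_A = CP_b - target = 44 - 22 = 22
parts_B = target - CP_a = 22 - 12 = 10
total_parts = 22 + 10 = 32
Feed A = 434 * 22 / 32 = 298.38 kg
Feed B = 434 * 10 / 32 = 135.63 kg

298.38 kg


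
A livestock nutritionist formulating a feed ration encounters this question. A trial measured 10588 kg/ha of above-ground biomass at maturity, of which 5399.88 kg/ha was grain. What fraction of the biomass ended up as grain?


HI = grain_yield / biomass
   = 5399.88 / 10588
   = 0.51


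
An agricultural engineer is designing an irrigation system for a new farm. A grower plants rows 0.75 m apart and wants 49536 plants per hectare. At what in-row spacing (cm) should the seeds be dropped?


spacing = 10000 / (row_sp * density)
        = 10000 / (0.75 * 49536)
        = 10000 / 37152
        = 0.26916 m = 26.92 cm


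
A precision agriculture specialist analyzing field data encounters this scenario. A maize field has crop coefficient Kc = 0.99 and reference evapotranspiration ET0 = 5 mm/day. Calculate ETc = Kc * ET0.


ETc = Kc * ET0
    = 0.99 * 5
    = 4.95 mm/day


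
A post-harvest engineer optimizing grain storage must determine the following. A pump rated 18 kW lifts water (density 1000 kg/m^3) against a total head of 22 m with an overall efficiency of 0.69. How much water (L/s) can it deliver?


Q = (P * 1000 * eta) / (rho * g * H)
  = (18 * 1000 * 0.69) / (1000 * 9.81 * 22)
  = 12420 / 215820
  = 0.05755 m^3/s = 57.55 L/s


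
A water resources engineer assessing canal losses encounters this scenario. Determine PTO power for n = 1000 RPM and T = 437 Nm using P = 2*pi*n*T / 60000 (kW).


P = 2*pi*n*T / 60000
  = 2*pi * 1000 * 437 / 60000
  = 2745751.98 / 60000
  = 45.76 kW
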